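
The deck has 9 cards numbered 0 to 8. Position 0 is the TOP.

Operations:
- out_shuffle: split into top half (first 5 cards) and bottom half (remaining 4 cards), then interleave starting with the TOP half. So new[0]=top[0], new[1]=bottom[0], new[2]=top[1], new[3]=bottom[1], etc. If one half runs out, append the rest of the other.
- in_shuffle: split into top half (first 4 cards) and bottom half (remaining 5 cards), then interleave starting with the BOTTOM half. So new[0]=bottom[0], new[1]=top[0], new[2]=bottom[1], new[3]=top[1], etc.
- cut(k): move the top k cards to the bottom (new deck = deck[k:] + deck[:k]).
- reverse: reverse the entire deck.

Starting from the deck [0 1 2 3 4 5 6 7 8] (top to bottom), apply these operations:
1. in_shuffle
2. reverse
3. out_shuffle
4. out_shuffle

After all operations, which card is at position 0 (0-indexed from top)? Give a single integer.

After op 1 (in_shuffle): [4 0 5 1 6 2 7 3 8]
After op 2 (reverse): [8 3 7 2 6 1 5 0 4]
After op 3 (out_shuffle): [8 1 3 5 7 0 2 4 6]
After op 4 (out_shuffle): [8 0 1 2 3 4 5 6 7]
Position 0: card 8.

Answer: 8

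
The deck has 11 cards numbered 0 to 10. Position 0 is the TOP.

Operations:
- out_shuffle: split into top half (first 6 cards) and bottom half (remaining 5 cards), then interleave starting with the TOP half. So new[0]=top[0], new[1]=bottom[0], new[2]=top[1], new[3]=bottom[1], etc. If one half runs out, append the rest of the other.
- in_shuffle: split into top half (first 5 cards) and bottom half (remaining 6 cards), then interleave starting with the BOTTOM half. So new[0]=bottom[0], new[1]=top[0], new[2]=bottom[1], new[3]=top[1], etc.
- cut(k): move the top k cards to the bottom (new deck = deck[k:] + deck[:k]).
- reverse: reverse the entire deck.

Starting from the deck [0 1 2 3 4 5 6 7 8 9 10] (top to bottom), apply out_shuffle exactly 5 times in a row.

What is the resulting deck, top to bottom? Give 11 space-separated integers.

Answer: 0 10 9 8 7 6 5 4 3 2 1

Derivation:
After op 1 (out_shuffle): [0 6 1 7 2 8 3 9 4 10 5]
After op 2 (out_shuffle): [0 3 6 9 1 4 7 10 2 5 8]
After op 3 (out_shuffle): [0 7 3 10 6 2 9 5 1 8 4]
After op 4 (out_shuffle): [0 9 7 5 3 1 10 8 6 4 2]
After op 5 (out_shuffle): [0 10 9 8 7 6 5 4 3 2 1]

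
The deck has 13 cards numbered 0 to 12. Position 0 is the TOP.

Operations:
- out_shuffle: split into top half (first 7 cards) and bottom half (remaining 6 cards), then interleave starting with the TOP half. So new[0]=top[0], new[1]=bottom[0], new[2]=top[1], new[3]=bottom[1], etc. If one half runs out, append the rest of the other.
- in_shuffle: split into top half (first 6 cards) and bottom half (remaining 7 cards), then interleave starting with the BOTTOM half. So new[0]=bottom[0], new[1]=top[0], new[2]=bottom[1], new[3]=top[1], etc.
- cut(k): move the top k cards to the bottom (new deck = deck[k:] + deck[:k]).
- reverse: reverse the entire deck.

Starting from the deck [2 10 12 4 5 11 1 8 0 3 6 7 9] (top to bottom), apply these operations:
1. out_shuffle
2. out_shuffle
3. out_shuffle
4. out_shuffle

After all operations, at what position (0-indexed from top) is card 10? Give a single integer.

Answer: 3

Derivation:
After op 1 (out_shuffle): [2 8 10 0 12 3 4 6 5 7 11 9 1]
After op 2 (out_shuffle): [2 6 8 5 10 7 0 11 12 9 3 1 4]
After op 3 (out_shuffle): [2 11 6 12 8 9 5 3 10 1 7 4 0]
After op 4 (out_shuffle): [2 3 11 10 6 1 12 7 8 4 9 0 5]
Card 10 is at position 3.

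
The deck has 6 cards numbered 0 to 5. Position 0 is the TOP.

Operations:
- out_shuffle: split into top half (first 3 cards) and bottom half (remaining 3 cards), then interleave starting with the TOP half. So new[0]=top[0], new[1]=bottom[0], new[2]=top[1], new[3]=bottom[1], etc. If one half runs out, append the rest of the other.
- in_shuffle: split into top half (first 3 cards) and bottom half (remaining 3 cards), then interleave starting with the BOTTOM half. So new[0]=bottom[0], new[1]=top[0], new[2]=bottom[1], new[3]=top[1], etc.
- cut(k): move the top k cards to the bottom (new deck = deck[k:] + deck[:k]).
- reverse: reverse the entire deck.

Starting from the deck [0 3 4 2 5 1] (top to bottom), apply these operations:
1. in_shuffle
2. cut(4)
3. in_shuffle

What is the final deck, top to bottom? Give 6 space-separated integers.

After op 1 (in_shuffle): [2 0 5 3 1 4]
After op 2 (cut(4)): [1 4 2 0 5 3]
After op 3 (in_shuffle): [0 1 5 4 3 2]

Answer: 0 1 5 4 3 2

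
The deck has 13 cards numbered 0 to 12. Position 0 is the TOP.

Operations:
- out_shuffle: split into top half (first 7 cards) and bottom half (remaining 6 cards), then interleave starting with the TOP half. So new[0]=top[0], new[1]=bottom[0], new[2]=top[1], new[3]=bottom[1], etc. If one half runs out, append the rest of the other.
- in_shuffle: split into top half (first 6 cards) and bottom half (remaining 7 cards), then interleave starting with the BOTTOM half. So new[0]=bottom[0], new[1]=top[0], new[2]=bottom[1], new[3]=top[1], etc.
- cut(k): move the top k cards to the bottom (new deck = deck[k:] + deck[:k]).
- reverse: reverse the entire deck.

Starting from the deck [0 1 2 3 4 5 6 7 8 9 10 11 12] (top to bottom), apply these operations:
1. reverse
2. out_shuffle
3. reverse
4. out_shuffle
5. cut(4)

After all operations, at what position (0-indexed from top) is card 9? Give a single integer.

Answer: 8

Derivation:
After op 1 (reverse): [12 11 10 9 8 7 6 5 4 3 2 1 0]
After op 2 (out_shuffle): [12 5 11 4 10 3 9 2 8 1 7 0 6]
After op 3 (reverse): [6 0 7 1 8 2 9 3 10 4 11 5 12]
After op 4 (out_shuffle): [6 3 0 10 7 4 1 11 8 5 2 12 9]
After op 5 (cut(4)): [7 4 1 11 8 5 2 12 9 6 3 0 10]
Card 9 is at position 8.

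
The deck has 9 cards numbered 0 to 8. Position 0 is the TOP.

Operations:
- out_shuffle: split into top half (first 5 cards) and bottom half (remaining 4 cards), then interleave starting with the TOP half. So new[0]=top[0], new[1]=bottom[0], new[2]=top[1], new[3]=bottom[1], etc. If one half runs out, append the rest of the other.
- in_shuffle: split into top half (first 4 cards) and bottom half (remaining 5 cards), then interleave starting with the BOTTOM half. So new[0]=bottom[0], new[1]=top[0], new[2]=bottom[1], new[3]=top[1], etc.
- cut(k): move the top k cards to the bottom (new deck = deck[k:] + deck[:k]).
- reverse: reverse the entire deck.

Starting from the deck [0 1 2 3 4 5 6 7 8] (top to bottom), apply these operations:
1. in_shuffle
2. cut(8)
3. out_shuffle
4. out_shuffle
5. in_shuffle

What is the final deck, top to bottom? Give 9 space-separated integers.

After op 1 (in_shuffle): [4 0 5 1 6 2 7 3 8]
After op 2 (cut(8)): [8 4 0 5 1 6 2 7 3]
After op 3 (out_shuffle): [8 6 4 2 0 7 5 3 1]
After op 4 (out_shuffle): [8 7 6 5 4 3 2 1 0]
After op 5 (in_shuffle): [4 8 3 7 2 6 1 5 0]

Answer: 4 8 3 7 2 6 1 5 0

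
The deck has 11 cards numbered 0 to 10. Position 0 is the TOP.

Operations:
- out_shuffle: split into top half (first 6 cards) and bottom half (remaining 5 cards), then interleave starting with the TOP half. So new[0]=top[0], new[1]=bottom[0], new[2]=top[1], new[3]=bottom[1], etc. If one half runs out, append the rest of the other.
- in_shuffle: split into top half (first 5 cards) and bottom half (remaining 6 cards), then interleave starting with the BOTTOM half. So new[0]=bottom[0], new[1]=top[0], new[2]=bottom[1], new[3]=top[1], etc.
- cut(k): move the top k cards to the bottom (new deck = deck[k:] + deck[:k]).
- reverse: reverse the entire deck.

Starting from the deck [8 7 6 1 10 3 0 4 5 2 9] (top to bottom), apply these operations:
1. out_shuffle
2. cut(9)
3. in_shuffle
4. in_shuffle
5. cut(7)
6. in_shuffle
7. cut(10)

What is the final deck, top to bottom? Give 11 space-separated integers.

Answer: 2 4 3 1 7 9 5 0 10 6 8

Derivation:
After op 1 (out_shuffle): [8 0 7 4 6 5 1 2 10 9 3]
After op 2 (cut(9)): [9 3 8 0 7 4 6 5 1 2 10]
After op 3 (in_shuffle): [4 9 6 3 5 8 1 0 2 7 10]
After op 4 (in_shuffle): [8 4 1 9 0 6 2 3 7 5 10]
After op 5 (cut(7)): [3 7 5 10 8 4 1 9 0 6 2]
After op 6 (in_shuffle): [4 3 1 7 9 5 0 10 6 8 2]
After op 7 (cut(10)): [2 4 3 1 7 9 5 0 10 6 8]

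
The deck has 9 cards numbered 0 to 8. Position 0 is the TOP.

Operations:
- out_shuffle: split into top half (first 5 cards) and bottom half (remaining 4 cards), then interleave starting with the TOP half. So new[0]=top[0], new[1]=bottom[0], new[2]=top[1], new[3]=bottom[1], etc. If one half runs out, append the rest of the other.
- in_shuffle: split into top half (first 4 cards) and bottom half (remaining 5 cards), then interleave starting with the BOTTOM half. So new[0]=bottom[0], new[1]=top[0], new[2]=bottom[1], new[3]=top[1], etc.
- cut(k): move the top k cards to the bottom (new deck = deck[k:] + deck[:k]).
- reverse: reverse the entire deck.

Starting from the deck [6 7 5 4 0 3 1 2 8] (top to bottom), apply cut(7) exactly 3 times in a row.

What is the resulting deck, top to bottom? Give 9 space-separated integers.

After op 1 (cut(7)): [2 8 6 7 5 4 0 3 1]
After op 2 (cut(7)): [3 1 2 8 6 7 5 4 0]
After op 3 (cut(7)): [4 0 3 1 2 8 6 7 5]

Answer: 4 0 3 1 2 8 6 7 5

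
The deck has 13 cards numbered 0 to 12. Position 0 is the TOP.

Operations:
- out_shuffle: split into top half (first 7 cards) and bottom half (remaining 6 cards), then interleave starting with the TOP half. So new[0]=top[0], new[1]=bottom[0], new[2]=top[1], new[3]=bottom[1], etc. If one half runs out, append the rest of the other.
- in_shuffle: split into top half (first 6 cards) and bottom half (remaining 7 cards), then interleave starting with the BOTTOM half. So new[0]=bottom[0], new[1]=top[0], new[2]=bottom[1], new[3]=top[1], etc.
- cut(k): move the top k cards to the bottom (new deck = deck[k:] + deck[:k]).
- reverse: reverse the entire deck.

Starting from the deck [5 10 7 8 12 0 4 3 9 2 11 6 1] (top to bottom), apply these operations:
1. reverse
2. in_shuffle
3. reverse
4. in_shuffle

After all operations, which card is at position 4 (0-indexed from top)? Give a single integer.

After op 1 (reverse): [1 6 11 2 9 3 4 0 12 8 7 10 5]
After op 2 (in_shuffle): [4 1 0 6 12 11 8 2 7 9 10 3 5]
After op 3 (reverse): [5 3 10 9 7 2 8 11 12 6 0 1 4]
After op 4 (in_shuffle): [8 5 11 3 12 10 6 9 0 7 1 2 4]
Position 4: card 12.

Answer: 12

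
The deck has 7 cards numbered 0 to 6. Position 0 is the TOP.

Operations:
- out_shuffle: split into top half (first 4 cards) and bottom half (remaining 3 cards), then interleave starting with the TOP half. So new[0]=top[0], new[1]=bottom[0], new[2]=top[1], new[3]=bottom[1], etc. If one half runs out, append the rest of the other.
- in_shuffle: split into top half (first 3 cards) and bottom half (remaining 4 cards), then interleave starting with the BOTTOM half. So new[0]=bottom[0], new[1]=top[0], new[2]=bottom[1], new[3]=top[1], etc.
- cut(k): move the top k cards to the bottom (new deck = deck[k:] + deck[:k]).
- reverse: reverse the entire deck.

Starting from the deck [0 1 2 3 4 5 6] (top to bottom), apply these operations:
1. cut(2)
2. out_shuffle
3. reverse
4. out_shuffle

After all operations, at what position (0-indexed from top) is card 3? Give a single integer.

After op 1 (cut(2)): [2 3 4 5 6 0 1]
After op 2 (out_shuffle): [2 6 3 0 4 1 5]
After op 3 (reverse): [5 1 4 0 3 6 2]
After op 4 (out_shuffle): [5 3 1 6 4 2 0]
Card 3 is at position 1.

Answer: 1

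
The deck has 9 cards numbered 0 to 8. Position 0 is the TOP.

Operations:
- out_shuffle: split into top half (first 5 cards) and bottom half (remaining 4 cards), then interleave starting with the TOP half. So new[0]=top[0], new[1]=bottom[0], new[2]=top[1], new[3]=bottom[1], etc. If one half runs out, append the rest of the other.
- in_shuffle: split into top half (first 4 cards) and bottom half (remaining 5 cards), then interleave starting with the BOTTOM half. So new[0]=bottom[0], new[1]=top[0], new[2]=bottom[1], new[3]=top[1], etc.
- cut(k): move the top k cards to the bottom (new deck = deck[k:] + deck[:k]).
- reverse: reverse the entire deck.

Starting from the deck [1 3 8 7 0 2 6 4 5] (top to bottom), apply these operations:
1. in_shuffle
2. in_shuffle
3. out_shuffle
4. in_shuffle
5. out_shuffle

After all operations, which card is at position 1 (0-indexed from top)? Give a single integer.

Answer: 0

Derivation:
After op 1 (in_shuffle): [0 1 2 3 6 8 4 7 5]
After op 2 (in_shuffle): [6 0 8 1 4 2 7 3 5]
After op 3 (out_shuffle): [6 2 0 7 8 3 1 5 4]
After op 4 (in_shuffle): [8 6 3 2 1 0 5 7 4]
After op 5 (out_shuffle): [8 0 6 5 3 7 2 4 1]
Position 1: card 0.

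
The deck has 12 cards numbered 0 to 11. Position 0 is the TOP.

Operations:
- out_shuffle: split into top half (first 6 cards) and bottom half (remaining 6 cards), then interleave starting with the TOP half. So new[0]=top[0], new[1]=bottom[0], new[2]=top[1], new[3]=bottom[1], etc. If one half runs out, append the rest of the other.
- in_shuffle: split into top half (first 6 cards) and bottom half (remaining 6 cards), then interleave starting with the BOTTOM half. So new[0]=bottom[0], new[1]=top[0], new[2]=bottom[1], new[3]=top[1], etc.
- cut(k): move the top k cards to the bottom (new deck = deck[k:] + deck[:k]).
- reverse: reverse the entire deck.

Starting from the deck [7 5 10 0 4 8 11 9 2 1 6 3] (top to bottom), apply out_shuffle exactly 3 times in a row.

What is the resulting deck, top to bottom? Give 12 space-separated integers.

Answer: 7 9 0 6 11 10 1 8 5 2 4 3

Derivation:
After op 1 (out_shuffle): [7 11 5 9 10 2 0 1 4 6 8 3]
After op 2 (out_shuffle): [7 0 11 1 5 4 9 6 10 8 2 3]
After op 3 (out_shuffle): [7 9 0 6 11 10 1 8 5 2 4 3]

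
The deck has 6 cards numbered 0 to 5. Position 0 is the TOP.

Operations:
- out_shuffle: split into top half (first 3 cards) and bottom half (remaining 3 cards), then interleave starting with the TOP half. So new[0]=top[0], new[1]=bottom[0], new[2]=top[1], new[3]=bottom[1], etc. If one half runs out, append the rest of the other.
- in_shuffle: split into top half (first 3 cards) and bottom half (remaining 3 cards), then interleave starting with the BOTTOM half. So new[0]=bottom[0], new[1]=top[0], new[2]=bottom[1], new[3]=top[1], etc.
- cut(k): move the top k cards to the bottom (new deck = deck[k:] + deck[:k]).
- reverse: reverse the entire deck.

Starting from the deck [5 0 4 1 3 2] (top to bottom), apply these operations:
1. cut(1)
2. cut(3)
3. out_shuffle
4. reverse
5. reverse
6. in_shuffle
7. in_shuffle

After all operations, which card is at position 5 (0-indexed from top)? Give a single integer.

Answer: 5

Derivation:
After op 1 (cut(1)): [0 4 1 3 2 5]
After op 2 (cut(3)): [3 2 5 0 4 1]
After op 3 (out_shuffle): [3 0 2 4 5 1]
After op 4 (reverse): [1 5 4 2 0 3]
After op 5 (reverse): [3 0 2 4 5 1]
After op 6 (in_shuffle): [4 3 5 0 1 2]
After op 7 (in_shuffle): [0 4 1 3 2 5]
Position 5: card 5.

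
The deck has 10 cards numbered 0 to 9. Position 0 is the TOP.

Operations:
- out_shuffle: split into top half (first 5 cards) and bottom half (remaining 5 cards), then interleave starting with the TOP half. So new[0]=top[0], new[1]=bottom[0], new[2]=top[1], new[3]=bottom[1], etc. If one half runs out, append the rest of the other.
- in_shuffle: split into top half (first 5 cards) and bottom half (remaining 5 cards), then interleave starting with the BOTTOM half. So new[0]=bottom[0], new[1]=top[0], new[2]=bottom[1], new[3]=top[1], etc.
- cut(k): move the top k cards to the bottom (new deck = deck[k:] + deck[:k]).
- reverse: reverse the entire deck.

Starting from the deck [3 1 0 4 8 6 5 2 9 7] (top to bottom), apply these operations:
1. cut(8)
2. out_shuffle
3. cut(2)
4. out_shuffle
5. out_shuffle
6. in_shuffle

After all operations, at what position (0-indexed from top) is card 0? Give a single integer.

Answer: 2

Derivation:
After op 1 (cut(8)): [9 7 3 1 0 4 8 6 5 2]
After op 2 (out_shuffle): [9 4 7 8 3 6 1 5 0 2]
After op 3 (cut(2)): [7 8 3 6 1 5 0 2 9 4]
After op 4 (out_shuffle): [7 5 8 0 3 2 6 9 1 4]
After op 5 (out_shuffle): [7 2 5 6 8 9 0 1 3 4]
After op 6 (in_shuffle): [9 7 0 2 1 5 3 6 4 8]
Card 0 is at position 2.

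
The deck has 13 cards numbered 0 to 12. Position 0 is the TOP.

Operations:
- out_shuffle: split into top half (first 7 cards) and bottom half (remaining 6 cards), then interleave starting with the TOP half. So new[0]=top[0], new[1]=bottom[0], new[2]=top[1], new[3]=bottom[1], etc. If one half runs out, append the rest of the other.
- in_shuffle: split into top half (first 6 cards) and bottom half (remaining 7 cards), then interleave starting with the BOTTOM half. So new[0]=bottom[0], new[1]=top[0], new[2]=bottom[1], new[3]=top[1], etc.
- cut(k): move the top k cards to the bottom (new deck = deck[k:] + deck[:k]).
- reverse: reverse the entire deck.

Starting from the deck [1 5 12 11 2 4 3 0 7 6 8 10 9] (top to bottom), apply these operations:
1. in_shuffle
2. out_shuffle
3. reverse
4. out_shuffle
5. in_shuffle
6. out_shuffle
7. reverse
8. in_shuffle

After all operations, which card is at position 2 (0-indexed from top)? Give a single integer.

Answer: 12

Derivation:
After op 1 (in_shuffle): [3 1 0 5 7 12 6 11 8 2 10 4 9]
After op 2 (out_shuffle): [3 11 1 8 0 2 5 10 7 4 12 9 6]
After op 3 (reverse): [6 9 12 4 7 10 5 2 0 8 1 11 3]
After op 4 (out_shuffle): [6 2 9 0 12 8 4 1 7 11 10 3 5]
After op 5 (in_shuffle): [4 6 1 2 7 9 11 0 10 12 3 8 5]
After op 6 (out_shuffle): [4 0 6 10 1 12 2 3 7 8 9 5 11]
After op 7 (reverse): [11 5 9 8 7 3 2 12 1 10 6 0 4]
After op 8 (in_shuffle): [2 11 12 5 1 9 10 8 6 7 0 3 4]
Position 2: card 12.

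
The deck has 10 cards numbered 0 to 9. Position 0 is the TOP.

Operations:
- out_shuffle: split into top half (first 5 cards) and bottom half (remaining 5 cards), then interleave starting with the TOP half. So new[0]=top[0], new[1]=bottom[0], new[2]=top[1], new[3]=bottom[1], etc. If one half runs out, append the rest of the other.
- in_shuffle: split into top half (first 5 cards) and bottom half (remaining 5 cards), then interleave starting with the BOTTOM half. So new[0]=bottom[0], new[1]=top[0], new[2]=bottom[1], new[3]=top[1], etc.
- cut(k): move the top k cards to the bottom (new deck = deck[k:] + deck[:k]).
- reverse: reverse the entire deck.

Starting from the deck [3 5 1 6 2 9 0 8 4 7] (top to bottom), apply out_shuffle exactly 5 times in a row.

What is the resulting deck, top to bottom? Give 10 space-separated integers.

After op 1 (out_shuffle): [3 9 5 0 1 8 6 4 2 7]
After op 2 (out_shuffle): [3 8 9 6 5 4 0 2 1 7]
After op 3 (out_shuffle): [3 4 8 0 9 2 6 1 5 7]
After op 4 (out_shuffle): [3 2 4 6 8 1 0 5 9 7]
After op 5 (out_shuffle): [3 1 2 0 4 5 6 9 8 7]

Answer: 3 1 2 0 4 5 6 9 8 7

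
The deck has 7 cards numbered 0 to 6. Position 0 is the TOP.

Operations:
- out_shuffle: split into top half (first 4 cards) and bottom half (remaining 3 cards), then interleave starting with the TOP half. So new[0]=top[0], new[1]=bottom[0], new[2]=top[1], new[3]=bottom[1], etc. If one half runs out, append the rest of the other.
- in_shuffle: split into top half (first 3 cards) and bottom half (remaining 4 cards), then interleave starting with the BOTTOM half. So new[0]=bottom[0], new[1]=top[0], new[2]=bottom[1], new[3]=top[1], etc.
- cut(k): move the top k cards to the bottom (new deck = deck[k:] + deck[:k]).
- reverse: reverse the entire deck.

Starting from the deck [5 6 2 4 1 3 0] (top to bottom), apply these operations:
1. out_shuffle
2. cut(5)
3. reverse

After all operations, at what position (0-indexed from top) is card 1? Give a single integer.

After op 1 (out_shuffle): [5 1 6 3 2 0 4]
After op 2 (cut(5)): [0 4 5 1 6 3 2]
After op 3 (reverse): [2 3 6 1 5 4 0]
Card 1 is at position 3.

Answer: 3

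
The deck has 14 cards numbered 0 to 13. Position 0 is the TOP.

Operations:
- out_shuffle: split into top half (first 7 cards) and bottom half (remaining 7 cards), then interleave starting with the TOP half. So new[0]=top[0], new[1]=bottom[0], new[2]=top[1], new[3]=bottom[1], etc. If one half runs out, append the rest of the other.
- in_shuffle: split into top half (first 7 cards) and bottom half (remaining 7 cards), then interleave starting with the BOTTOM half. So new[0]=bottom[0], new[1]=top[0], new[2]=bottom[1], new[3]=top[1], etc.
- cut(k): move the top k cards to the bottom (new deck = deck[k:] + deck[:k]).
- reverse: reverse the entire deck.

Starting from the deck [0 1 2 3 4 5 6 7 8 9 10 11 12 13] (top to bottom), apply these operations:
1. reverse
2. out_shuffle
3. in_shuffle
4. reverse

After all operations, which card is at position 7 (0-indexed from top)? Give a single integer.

Answer: 8

Derivation:
After op 1 (reverse): [13 12 11 10 9 8 7 6 5 4 3 2 1 0]
After op 2 (out_shuffle): [13 6 12 5 11 4 10 3 9 2 8 1 7 0]
After op 3 (in_shuffle): [3 13 9 6 2 12 8 5 1 11 7 4 0 10]
After op 4 (reverse): [10 0 4 7 11 1 5 8 12 2 6 9 13 3]
Position 7: card 8.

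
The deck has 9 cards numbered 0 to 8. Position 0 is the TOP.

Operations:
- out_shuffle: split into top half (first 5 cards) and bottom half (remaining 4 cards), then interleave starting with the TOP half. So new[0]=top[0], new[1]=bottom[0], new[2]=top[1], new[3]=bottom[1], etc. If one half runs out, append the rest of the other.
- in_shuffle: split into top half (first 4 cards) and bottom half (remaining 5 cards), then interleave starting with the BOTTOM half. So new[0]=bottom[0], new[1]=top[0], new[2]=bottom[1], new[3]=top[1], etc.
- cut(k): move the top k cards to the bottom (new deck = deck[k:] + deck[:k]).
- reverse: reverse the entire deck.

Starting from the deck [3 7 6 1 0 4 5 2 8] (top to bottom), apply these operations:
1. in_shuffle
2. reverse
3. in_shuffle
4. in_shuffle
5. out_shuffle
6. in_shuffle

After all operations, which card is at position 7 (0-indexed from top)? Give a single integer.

Answer: 6

Derivation:
After op 1 (in_shuffle): [0 3 4 7 5 6 2 1 8]
After op 2 (reverse): [8 1 2 6 5 7 4 3 0]
After op 3 (in_shuffle): [5 8 7 1 4 2 3 6 0]
After op 4 (in_shuffle): [4 5 2 8 3 7 6 1 0]
After op 5 (out_shuffle): [4 7 5 6 2 1 8 0 3]
After op 6 (in_shuffle): [2 4 1 7 8 5 0 6 3]
Position 7: card 6.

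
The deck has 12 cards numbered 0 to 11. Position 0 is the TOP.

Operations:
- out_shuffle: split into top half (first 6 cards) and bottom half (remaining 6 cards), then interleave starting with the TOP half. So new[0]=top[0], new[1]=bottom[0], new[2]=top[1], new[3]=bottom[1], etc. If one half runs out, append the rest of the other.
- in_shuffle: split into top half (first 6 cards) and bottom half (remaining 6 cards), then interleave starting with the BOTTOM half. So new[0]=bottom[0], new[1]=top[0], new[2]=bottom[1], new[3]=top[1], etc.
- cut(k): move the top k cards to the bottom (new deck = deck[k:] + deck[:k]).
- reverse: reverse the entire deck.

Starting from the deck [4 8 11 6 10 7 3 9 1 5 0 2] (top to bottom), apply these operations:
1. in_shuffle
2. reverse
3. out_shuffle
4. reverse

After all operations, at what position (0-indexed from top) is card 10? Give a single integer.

After op 1 (in_shuffle): [3 4 9 8 1 11 5 6 0 10 2 7]
After op 2 (reverse): [7 2 10 0 6 5 11 1 8 9 4 3]
After op 3 (out_shuffle): [7 11 2 1 10 8 0 9 6 4 5 3]
After op 4 (reverse): [3 5 4 6 9 0 8 10 1 2 11 7]
Card 10 is at position 7.

Answer: 7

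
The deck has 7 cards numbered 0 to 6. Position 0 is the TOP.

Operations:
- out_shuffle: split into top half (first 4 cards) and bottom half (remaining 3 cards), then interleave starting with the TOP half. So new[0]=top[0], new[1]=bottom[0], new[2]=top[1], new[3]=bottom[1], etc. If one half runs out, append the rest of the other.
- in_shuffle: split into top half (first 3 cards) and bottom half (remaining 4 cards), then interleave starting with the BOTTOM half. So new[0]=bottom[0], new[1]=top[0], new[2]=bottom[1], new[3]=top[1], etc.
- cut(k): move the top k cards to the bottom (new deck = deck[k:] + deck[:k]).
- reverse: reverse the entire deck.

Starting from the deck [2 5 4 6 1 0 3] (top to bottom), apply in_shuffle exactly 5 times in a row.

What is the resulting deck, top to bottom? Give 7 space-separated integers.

Answer: 5 6 0 2 4 1 3

Derivation:
After op 1 (in_shuffle): [6 2 1 5 0 4 3]
After op 2 (in_shuffle): [5 6 0 2 4 1 3]
After op 3 (in_shuffle): [2 5 4 6 1 0 3]
After op 4 (in_shuffle): [6 2 1 5 0 4 3]
After op 5 (in_shuffle): [5 6 0 2 4 1 3]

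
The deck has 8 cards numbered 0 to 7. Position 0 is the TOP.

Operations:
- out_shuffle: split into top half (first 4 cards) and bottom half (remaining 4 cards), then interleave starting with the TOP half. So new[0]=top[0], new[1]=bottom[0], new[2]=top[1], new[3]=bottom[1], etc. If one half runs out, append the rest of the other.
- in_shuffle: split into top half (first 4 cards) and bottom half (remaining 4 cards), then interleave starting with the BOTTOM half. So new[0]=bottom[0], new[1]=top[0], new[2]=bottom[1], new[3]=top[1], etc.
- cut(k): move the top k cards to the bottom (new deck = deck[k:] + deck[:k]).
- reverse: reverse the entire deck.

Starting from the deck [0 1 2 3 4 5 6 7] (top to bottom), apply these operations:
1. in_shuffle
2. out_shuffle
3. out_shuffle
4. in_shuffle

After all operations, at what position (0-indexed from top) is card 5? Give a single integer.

Answer: 3

Derivation:
After op 1 (in_shuffle): [4 0 5 1 6 2 7 3]
After op 2 (out_shuffle): [4 6 0 2 5 7 1 3]
After op 3 (out_shuffle): [4 5 6 7 0 1 2 3]
After op 4 (in_shuffle): [0 4 1 5 2 6 3 7]
Card 5 is at position 3.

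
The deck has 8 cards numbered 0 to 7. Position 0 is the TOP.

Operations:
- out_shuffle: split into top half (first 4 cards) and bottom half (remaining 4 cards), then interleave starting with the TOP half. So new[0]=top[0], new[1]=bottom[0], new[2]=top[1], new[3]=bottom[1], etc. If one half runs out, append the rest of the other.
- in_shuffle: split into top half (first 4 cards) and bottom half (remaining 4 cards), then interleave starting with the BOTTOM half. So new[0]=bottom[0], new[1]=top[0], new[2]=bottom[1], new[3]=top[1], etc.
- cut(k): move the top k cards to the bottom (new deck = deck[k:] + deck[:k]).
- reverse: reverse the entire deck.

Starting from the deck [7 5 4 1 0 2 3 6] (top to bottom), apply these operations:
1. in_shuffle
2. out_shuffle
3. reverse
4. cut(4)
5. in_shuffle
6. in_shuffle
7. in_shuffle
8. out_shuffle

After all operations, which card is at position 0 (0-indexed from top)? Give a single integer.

Answer: 2

Derivation:
After op 1 (in_shuffle): [0 7 2 5 3 4 6 1]
After op 2 (out_shuffle): [0 3 7 4 2 6 5 1]
After op 3 (reverse): [1 5 6 2 4 7 3 0]
After op 4 (cut(4)): [4 7 3 0 1 5 6 2]
After op 5 (in_shuffle): [1 4 5 7 6 3 2 0]
After op 6 (in_shuffle): [6 1 3 4 2 5 0 7]
After op 7 (in_shuffle): [2 6 5 1 0 3 7 4]
After op 8 (out_shuffle): [2 0 6 3 5 7 1 4]
Position 0: card 2.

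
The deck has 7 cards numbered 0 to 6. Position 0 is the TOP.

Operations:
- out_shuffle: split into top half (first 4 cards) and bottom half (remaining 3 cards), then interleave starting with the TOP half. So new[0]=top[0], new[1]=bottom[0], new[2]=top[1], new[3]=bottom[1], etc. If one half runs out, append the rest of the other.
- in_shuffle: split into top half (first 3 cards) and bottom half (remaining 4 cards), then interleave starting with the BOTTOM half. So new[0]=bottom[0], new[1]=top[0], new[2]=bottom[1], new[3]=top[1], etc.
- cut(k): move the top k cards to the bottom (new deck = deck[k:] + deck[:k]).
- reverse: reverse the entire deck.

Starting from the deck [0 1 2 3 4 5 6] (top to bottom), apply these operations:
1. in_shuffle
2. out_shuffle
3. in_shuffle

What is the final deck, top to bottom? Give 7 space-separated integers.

Answer: 2 3 4 5 6 0 1

Derivation:
After op 1 (in_shuffle): [3 0 4 1 5 2 6]
After op 2 (out_shuffle): [3 5 0 2 4 6 1]
After op 3 (in_shuffle): [2 3 4 5 6 0 1]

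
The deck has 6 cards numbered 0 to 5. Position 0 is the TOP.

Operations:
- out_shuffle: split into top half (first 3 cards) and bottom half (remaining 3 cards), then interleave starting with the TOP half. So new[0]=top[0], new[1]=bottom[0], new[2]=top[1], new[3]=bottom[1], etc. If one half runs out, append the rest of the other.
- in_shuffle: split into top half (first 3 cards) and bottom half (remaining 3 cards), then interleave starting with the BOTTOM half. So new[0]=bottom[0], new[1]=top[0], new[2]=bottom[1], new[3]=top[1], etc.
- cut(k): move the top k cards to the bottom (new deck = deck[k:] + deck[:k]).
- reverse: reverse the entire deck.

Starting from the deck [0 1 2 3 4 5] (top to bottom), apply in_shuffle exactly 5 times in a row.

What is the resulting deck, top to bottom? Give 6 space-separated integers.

After op 1 (in_shuffle): [3 0 4 1 5 2]
After op 2 (in_shuffle): [1 3 5 0 2 4]
After op 3 (in_shuffle): [0 1 2 3 4 5]
After op 4 (in_shuffle): [3 0 4 1 5 2]
After op 5 (in_shuffle): [1 3 5 0 2 4]

Answer: 1 3 5 0 2 4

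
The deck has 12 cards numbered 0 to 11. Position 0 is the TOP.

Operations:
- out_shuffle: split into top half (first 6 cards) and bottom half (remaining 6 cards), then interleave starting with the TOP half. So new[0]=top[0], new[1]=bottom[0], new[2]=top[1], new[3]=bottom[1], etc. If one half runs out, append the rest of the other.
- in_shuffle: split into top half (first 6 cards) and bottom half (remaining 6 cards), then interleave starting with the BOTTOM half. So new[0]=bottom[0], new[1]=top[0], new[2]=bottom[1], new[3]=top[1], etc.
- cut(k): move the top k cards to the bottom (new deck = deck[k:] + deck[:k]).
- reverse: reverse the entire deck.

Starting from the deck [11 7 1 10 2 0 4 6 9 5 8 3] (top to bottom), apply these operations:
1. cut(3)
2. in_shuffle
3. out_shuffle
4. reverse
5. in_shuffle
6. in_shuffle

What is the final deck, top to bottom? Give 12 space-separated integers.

Answer: 10 7 3 9 11 8 6 0 5 4 2 1

Derivation:
After op 1 (cut(3)): [10 2 0 4 6 9 5 8 3 11 7 1]
After op 2 (in_shuffle): [5 10 8 2 3 0 11 4 7 6 1 9]
After op 3 (out_shuffle): [5 11 10 4 8 7 2 6 3 1 0 9]
After op 4 (reverse): [9 0 1 3 6 2 7 8 4 10 11 5]
After op 5 (in_shuffle): [7 9 8 0 4 1 10 3 11 6 5 2]
After op 6 (in_shuffle): [10 7 3 9 11 8 6 0 5 4 2 1]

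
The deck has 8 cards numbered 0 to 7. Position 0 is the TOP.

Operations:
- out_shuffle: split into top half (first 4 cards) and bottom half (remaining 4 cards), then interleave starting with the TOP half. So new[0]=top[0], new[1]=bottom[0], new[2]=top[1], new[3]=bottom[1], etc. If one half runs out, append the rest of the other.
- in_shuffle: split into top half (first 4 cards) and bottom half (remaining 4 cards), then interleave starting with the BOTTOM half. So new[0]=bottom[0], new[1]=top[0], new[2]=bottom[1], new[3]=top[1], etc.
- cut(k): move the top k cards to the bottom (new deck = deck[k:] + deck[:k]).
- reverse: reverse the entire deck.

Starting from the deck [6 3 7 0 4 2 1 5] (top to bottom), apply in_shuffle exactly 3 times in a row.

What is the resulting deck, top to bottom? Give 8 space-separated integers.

After op 1 (in_shuffle): [4 6 2 3 1 7 5 0]
After op 2 (in_shuffle): [1 4 7 6 5 2 0 3]
After op 3 (in_shuffle): [5 1 2 4 0 7 3 6]

Answer: 5 1 2 4 0 7 3 6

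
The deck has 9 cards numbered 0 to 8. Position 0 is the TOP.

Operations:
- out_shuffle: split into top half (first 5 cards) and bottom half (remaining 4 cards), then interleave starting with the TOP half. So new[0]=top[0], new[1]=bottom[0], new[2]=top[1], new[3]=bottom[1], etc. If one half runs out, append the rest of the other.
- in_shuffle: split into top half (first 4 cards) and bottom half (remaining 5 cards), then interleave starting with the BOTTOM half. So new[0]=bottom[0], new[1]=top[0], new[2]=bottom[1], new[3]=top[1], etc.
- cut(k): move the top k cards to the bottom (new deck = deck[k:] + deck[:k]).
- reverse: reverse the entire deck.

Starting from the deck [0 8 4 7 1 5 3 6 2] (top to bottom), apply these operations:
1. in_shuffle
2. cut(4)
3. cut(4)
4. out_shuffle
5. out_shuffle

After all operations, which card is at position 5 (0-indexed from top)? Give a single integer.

Answer: 7

Derivation:
After op 1 (in_shuffle): [1 0 5 8 3 4 6 7 2]
After op 2 (cut(4)): [3 4 6 7 2 1 0 5 8]
After op 3 (cut(4)): [2 1 0 5 8 3 4 6 7]
After op 4 (out_shuffle): [2 3 1 4 0 6 5 7 8]
After op 5 (out_shuffle): [2 6 3 5 1 7 4 8 0]
Position 5: card 7.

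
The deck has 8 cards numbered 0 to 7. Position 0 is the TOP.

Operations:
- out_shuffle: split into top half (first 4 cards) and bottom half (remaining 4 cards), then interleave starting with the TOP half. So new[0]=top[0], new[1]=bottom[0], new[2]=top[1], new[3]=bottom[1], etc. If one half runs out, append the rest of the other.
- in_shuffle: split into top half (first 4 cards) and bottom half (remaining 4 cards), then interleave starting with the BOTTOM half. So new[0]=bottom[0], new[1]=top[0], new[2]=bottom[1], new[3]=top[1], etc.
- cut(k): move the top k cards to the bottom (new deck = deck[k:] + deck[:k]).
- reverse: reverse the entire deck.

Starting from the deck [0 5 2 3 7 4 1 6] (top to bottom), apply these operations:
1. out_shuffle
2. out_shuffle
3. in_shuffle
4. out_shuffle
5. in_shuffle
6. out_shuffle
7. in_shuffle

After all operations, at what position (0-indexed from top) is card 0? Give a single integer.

Answer: 7

Derivation:
After op 1 (out_shuffle): [0 7 5 4 2 1 3 6]
After op 2 (out_shuffle): [0 2 7 1 5 3 4 6]
After op 3 (in_shuffle): [5 0 3 2 4 7 6 1]
After op 4 (out_shuffle): [5 4 0 7 3 6 2 1]
After op 5 (in_shuffle): [3 5 6 4 2 0 1 7]
After op 6 (out_shuffle): [3 2 5 0 6 1 4 7]
After op 7 (in_shuffle): [6 3 1 2 4 5 7 0]
Card 0 is at position 7.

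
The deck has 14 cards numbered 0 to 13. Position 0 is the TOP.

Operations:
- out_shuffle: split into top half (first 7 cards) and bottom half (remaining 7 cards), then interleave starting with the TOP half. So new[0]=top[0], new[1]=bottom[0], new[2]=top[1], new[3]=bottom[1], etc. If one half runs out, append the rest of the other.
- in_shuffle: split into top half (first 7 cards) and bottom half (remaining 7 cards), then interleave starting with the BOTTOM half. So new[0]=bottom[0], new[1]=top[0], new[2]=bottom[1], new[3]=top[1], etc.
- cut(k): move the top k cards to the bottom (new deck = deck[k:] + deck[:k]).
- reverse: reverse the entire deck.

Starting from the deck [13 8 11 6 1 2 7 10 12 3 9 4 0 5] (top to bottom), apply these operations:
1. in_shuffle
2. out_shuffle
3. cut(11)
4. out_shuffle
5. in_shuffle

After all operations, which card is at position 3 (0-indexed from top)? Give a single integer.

After op 1 (in_shuffle): [10 13 12 8 3 11 9 6 4 1 0 2 5 7]
After op 2 (out_shuffle): [10 6 13 4 12 1 8 0 3 2 11 5 9 7]
After op 3 (cut(11)): [5 9 7 10 6 13 4 12 1 8 0 3 2 11]
After op 4 (out_shuffle): [5 12 9 1 7 8 10 0 6 3 13 2 4 11]
After op 5 (in_shuffle): [0 5 6 12 3 9 13 1 2 7 4 8 11 10]
Position 3: card 12.

Answer: 12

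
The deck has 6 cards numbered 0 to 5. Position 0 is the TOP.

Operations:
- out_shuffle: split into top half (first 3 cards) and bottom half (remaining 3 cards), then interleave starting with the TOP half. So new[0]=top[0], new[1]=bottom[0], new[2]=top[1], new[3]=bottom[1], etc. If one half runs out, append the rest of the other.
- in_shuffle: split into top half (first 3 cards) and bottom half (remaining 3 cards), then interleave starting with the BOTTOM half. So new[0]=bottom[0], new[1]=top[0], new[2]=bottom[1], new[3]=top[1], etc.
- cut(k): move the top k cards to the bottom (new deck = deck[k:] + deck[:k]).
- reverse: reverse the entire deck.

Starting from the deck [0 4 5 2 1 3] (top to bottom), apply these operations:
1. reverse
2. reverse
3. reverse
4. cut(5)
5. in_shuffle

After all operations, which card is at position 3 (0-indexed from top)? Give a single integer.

After op 1 (reverse): [3 1 2 5 4 0]
After op 2 (reverse): [0 4 5 2 1 3]
After op 3 (reverse): [3 1 2 5 4 0]
After op 4 (cut(5)): [0 3 1 2 5 4]
After op 5 (in_shuffle): [2 0 5 3 4 1]
Position 3: card 3.

Answer: 3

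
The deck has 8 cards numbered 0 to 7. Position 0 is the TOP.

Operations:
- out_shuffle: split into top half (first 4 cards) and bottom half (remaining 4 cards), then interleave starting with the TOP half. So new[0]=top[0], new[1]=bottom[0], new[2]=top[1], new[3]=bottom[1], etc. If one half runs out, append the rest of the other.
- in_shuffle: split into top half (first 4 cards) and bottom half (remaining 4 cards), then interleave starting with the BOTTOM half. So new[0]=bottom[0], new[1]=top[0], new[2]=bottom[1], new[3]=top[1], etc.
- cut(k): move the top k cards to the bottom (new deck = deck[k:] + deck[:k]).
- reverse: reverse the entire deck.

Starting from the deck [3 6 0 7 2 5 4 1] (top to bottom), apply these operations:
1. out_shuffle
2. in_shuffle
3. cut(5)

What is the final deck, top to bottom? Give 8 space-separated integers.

Answer: 6 1 5 0 3 4 2 7

Derivation:
After op 1 (out_shuffle): [3 2 6 5 0 4 7 1]
After op 2 (in_shuffle): [0 3 4 2 7 6 1 5]
After op 3 (cut(5)): [6 1 5 0 3 4 2 7]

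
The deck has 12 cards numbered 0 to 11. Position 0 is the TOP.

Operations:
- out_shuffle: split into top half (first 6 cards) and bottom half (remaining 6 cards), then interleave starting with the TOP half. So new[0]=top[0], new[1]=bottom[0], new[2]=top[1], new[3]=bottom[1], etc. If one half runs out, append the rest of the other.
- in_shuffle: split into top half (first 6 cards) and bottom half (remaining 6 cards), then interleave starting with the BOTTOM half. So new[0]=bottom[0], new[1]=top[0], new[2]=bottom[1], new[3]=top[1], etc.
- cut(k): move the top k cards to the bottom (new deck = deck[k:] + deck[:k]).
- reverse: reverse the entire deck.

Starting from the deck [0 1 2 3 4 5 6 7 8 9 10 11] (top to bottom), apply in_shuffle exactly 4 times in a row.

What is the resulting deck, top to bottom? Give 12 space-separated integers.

Answer: 8 4 0 9 5 1 10 6 2 11 7 3

Derivation:
After op 1 (in_shuffle): [6 0 7 1 8 2 9 3 10 4 11 5]
After op 2 (in_shuffle): [9 6 3 0 10 7 4 1 11 8 5 2]
After op 3 (in_shuffle): [4 9 1 6 11 3 8 0 5 10 2 7]
After op 4 (in_shuffle): [8 4 0 9 5 1 10 6 2 11 7 3]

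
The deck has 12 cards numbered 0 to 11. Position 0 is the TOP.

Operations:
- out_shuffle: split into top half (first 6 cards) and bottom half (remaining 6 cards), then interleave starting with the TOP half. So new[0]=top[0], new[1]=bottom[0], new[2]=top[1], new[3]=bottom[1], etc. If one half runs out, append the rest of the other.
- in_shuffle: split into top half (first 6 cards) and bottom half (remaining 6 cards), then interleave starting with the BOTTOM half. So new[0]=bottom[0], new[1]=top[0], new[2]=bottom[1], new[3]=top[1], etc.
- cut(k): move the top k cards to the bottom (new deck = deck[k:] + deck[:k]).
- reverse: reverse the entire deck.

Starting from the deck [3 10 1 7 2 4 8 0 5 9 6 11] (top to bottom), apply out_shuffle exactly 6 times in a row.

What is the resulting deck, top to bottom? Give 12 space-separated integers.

After op 1 (out_shuffle): [3 8 10 0 1 5 7 9 2 6 4 11]
After op 2 (out_shuffle): [3 7 8 9 10 2 0 6 1 4 5 11]
After op 3 (out_shuffle): [3 0 7 6 8 1 9 4 10 5 2 11]
After op 4 (out_shuffle): [3 9 0 4 7 10 6 5 8 2 1 11]
After op 5 (out_shuffle): [3 6 9 5 0 8 4 2 7 1 10 11]
After op 6 (out_shuffle): [3 4 6 2 9 7 5 1 0 10 8 11]

Answer: 3 4 6 2 9 7 5 1 0 10 8 11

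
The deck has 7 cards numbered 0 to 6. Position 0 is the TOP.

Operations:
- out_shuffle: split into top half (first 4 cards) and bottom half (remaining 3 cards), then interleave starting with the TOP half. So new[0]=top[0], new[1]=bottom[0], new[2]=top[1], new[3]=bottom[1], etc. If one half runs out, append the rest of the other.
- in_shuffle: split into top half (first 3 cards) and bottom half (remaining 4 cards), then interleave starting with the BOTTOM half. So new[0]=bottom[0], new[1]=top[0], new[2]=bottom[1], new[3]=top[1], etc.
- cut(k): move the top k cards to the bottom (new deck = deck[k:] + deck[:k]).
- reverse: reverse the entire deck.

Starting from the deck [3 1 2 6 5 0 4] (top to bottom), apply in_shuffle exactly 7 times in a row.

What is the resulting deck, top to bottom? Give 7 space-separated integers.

Answer: 6 3 5 1 0 2 4

Derivation:
After op 1 (in_shuffle): [6 3 5 1 0 2 4]
After op 2 (in_shuffle): [1 6 0 3 2 5 4]
After op 3 (in_shuffle): [3 1 2 6 5 0 4]
After op 4 (in_shuffle): [6 3 5 1 0 2 4]
After op 5 (in_shuffle): [1 6 0 3 2 5 4]
After op 6 (in_shuffle): [3 1 2 6 5 0 4]
After op 7 (in_shuffle): [6 3 5 1 0 2 4]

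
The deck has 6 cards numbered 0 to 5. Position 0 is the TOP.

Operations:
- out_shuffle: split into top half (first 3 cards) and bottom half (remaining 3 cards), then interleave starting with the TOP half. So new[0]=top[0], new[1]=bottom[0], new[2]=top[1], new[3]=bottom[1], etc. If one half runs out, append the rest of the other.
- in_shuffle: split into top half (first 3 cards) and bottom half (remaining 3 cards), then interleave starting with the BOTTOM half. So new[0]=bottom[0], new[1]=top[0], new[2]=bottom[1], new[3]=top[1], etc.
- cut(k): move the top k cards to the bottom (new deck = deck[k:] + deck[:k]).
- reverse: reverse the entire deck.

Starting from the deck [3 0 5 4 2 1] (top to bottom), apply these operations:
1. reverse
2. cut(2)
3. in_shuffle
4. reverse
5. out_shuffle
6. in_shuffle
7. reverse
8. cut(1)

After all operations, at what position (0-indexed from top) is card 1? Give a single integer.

Answer: 1

Derivation:
After op 1 (reverse): [1 2 4 5 0 3]
After op 2 (cut(2)): [4 5 0 3 1 2]
After op 3 (in_shuffle): [3 4 1 5 2 0]
After op 4 (reverse): [0 2 5 1 4 3]
After op 5 (out_shuffle): [0 1 2 4 5 3]
After op 6 (in_shuffle): [4 0 5 1 3 2]
After op 7 (reverse): [2 3 1 5 0 4]
After op 8 (cut(1)): [3 1 5 0 4 2]
Card 1 is at position 1.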